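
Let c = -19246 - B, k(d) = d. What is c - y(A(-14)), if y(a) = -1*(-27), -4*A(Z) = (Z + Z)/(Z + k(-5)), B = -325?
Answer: -18948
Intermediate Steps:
A(Z) = -Z/(2*(-5 + Z)) (A(Z) = -(Z + Z)/(4*(Z - 5)) = -2*Z/(4*(-5 + Z)) = -Z/(2*(-5 + Z)))
c = -18921 (c = -19246 - 1*(-325) = -19246 + 325 = -18921)
y(a) = 27
c - y(A(-14)) = -18921 - 1*27 = -18921 - 27 = -18948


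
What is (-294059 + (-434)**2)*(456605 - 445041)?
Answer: -1222349492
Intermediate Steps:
(-294059 + (-434)**2)*(456605 - 445041) = (-294059 + 188356)*11564 = -105703*11564 = -1222349492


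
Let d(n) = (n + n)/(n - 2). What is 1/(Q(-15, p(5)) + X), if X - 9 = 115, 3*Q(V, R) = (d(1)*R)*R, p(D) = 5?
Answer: 3/322 ≈ 0.0093168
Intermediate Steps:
d(n) = 2*n/(-2 + n) (d(n) = (2*n)/(-2 + n) = 2*n/(-2 + n))
Q(V, R) = -2*R**2/3 (Q(V, R) = (((2*1/(-2 + 1))*R)*R)/3 = (((2*1/(-1))*R)*R)/3 = (((2*1*(-1))*R)*R)/3 = ((-2*R)*R)/3 = (-2*R**2)/3 = -2*R**2/3)
X = 124 (X = 9 + 115 = 124)
1/(Q(-15, p(5)) + X) = 1/(-2/3*5**2 + 124) = 1/(-2/3*25 + 124) = 1/(-50/3 + 124) = 1/(322/3) = 3/322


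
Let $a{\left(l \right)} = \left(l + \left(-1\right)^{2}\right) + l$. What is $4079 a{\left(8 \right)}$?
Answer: $69343$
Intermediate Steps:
$a{\left(l \right)} = 1 + 2 l$ ($a{\left(l \right)} = \left(l + 1\right) + l = \left(1 + l\right) + l = 1 + 2 l$)
$4079 a{\left(8 \right)} = 4079 \left(1 + 2 \cdot 8\right) = 4079 \left(1 + 16\right) = 4079 \cdot 17 = 69343$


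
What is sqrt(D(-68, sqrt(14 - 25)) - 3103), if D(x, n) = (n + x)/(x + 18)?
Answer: sqrt(-310164 - 2*I*sqrt(11))/10 ≈ 0.00059553 - 55.692*I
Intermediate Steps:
D(x, n) = (n + x)/(18 + x)
sqrt(D(-68, sqrt(14 - 25)) - 3103) = sqrt((sqrt(14 - 25) - 68)/(18 - 68) - 3103) = sqrt((sqrt(-11) - 68)/(-50) - 3103) = sqrt(-(I*sqrt(11) - 68)/50 - 3103) = sqrt(-(-68 + I*sqrt(11))/50 - 3103) = sqrt((34/25 - I*sqrt(11)/50) - 3103) = sqrt(-77541/25 - I*sqrt(11)/50)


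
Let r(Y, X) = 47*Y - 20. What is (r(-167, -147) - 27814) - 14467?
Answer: -50150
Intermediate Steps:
r(Y, X) = -20 + 47*Y
(r(-167, -147) - 27814) - 14467 = ((-20 + 47*(-167)) - 27814) - 14467 = ((-20 - 7849) - 27814) - 14467 = (-7869 - 27814) - 14467 = -35683 - 14467 = -50150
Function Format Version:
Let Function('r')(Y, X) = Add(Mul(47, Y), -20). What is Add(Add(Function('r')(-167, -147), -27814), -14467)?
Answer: -50150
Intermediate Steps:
Function('r')(Y, X) = Add(-20, Mul(47, Y))
Add(Add(Function('r')(-167, -147), -27814), -14467) = Add(Add(Add(-20, Mul(47, -167)), -27814), -14467) = Add(Add(Add(-20, -7849), -27814), -14467) = Add(Add(-7869, -27814), -14467) = Add(-35683, -14467) = -50150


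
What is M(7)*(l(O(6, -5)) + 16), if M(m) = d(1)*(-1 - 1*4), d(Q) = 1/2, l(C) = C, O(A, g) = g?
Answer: -55/2 ≈ -27.500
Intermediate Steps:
d(Q) = ½
M(m) = -5/2 (M(m) = (-1 - 1*4)/2 = (-1 - 4)/2 = (½)*(-5) = -5/2)
M(7)*(l(O(6, -5)) + 16) = -5*(-5 + 16)/2 = -5/2*11 = -55/2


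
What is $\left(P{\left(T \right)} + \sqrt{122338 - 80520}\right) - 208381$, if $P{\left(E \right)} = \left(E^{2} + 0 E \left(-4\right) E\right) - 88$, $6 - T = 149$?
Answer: $-188020 + \sqrt{41818} \approx -1.8782 \cdot 10^{5}$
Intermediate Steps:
$T = -143$ ($T = 6 - 149 = -143$)
$P{\left(E \right)} = -88 + E^{2}$ ($P{\left(E \right)} = \left(E^{2} + 0 \left(-4\right) E\right) - 88 = \left(E^{2} + 0 E\right) - 88 = \left(E^{2} + 0\right) - 88 = E^{2} - 88 = -88 + E^{2}$)
$\left(P{\left(T \right)} + \sqrt{122338 - 80520}\right) - 208381 = \left(\left(-88 + \left(-143\right)^{2}\right) + \sqrt{122338 - 80520}\right) - 208381 = \left(\left(-88 + 20449\right) + \sqrt{41818}\right) - 208381 = \left(20361 + \sqrt{41818}\right) - 208381 = -188020 + \sqrt{41818}$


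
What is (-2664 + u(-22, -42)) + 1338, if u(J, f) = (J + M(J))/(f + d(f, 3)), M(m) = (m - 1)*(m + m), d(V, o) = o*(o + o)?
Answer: -5469/4 ≈ -1367.3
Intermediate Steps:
d(V, o) = 2*o**2 (d(V, o) = o*(2*o) = 2*o**2)
M(m) = 2*m*(-1 + m) (M(m) = (-1 + m)*(2*m) = 2*m*(-1 + m))
u(J, f) = (J + 2*J*(-1 + J))/(18 + f) (u(J, f) = (J + 2*J*(-1 + J))/(f + 2*3**2) = (J + 2*J*(-1 + J))/(f + 2*9) = (J + 2*J*(-1 + J))/(f + 18) = (J + 2*J*(-1 + J))/(18 + f))
(-2664 + u(-22, -42)) + 1338 = (-2664 - 22*(-1 + 2*(-22))/(18 - 42)) + 1338 = (-2664 - 22*(-1 - 44)/(-24)) + 1338 = (-2664 - 22*(-1/24)*(-45)) + 1338 = (-2664 - 165/4) + 1338 = -10821/4 + 1338 = -5469/4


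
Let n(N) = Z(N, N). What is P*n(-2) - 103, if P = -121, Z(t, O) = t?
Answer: 139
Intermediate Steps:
n(N) = N
P*n(-2) - 103 = -121*(-2) - 103 = 242 - 103 = 139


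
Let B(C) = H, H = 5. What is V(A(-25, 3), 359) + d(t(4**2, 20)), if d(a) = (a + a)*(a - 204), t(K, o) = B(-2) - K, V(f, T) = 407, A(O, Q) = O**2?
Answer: 5137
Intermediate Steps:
B(C) = 5
t(K, o) = 5 - K
d(a) = 2*a*(-204 + a) (d(a) = (2*a)*(-204 + a) = 2*a*(-204 + a))
V(A(-25, 3), 359) + d(t(4**2, 20)) = 407 + 2*(5 - 1*4**2)*(-204 + (5 - 1*4**2)) = 407 + 2*(5 - 1*16)*(-204 + (5 - 1*16)) = 407 + 2*(5 - 16)*(-204 + (5 - 16)) = 407 + 2*(-11)*(-204 - 11) = 407 + 2*(-11)*(-215) = 407 + 4730 = 5137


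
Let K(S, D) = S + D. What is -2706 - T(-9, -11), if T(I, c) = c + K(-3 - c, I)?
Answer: -2694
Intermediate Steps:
K(S, D) = D + S
T(I, c) = -3 + I (T(I, c) = c + (I + (-3 - c)) = c + (-3 + I - c) = -3 + I)
-2706 - T(-9, -11) = -2706 - (-3 - 9) = -2706 - 1*(-12) = -2706 + 12 = -2694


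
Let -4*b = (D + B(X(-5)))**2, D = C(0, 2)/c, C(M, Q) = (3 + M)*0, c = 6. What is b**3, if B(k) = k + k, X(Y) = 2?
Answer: -64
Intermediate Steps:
B(k) = 2*k
C(M, Q) = 0
D = 0 (D = 0/6 = 0*(1/6) = 0)
b = -4 (b = -(0 + 2*2)**2/4 = -(0 + 4)**2/4 = -1/4*4**2 = -1/4*16 = -4)
b**3 = (-4)**3 = -64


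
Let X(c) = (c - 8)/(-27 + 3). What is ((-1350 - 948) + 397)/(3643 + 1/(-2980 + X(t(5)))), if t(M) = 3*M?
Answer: -135972827/260572837 ≈ -0.52182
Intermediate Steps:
X(c) = ⅓ - c/24 (X(c) = (-8 + c)/(-24) = (-8 + c)*(-1/24) = ⅓ - c/24)
((-1350 - 948) + 397)/(3643 + 1/(-2980 + X(t(5)))) = ((-1350 - 948) + 397)/(3643 + 1/(-2980 + (⅓ - 5/8))) = (-2298 + 397)/(3643 + 1/(-2980 + (⅓ - 1/24*15))) = -1901/(3643 + 1/(-2980 + (⅓ - 5/8))) = -1901/(3643 + 1/(-2980 - 7/24)) = -1901/(3643 + 1/(-71527/24)) = -1901/(3643 - 24/71527) = -1901/260572837/71527 = -1901*71527/260572837 = -135972827/260572837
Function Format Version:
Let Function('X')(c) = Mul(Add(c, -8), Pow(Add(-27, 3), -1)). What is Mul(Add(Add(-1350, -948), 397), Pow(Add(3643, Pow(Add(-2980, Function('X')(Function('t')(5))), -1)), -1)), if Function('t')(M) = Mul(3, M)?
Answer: Rational(-135972827, 260572837) ≈ -0.52182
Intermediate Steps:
Function('X')(c) = Add(Rational(1, 3), Mul(Rational(-1, 24), c)) (Function('X')(c) = Mul(Add(-8, c), Pow(-24, -1)) = Mul(Add(-8, c), Rational(-1, 24)) = Add(Rational(1, 3), Mul(Rational(-1, 24), c)))
Mul(Add(Add(-1350, -948), 397), Pow(Add(3643, Pow(Add(-2980, Function('X')(Function('t')(5))), -1)), -1)) = Mul(Add(Add(-1350, -948), 397), Pow(Add(3643, Pow(Add(-2980, Add(Rational(1, 3), Mul(Rational(-1, 24), Mul(3, 5)))), -1)), -1)) = Mul(Add(-2298, 397), Pow(Add(3643, Pow(Add(-2980, Add(Rational(1, 3), Mul(Rational(-1, 24), 15))), -1)), -1)) = Mul(-1901, Pow(Add(3643, Pow(Add(-2980, Add(Rational(1, 3), Rational(-5, 8))), -1)), -1)) = Mul(-1901, Pow(Add(3643, Pow(Add(-2980, Rational(-7, 24)), -1)), -1)) = Mul(-1901, Pow(Add(3643, Pow(Rational(-71527, 24), -1)), -1)) = Mul(-1901, Pow(Add(3643, Rational(-24, 71527)), -1)) = Mul(-1901, Pow(Rational(260572837, 71527), -1)) = Mul(-1901, Rational(71527, 260572837)) = Rational(-135972827, 260572837)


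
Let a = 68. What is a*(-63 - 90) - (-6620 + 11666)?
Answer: -15450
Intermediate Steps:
a*(-63 - 90) - (-6620 + 11666) = 68*(-63 - 90) - (-6620 + 11666) = 68*(-153) - 1*5046 = -10404 - 5046 = -15450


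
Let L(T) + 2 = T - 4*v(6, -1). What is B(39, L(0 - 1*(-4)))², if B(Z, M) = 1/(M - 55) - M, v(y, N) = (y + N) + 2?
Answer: 4431025/6561 ≈ 675.36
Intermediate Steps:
v(y, N) = 2 + N + y (v(y, N) = (N + y) + 2 = 2 + N + y)
L(T) = -30 + T (L(T) = -2 + (T - 4*(2 - 1 + 6)) = -2 + (T - 4*7) = -2 + (T - 28) = -2 + (-28 + T) = -30 + T)
B(Z, M) = 1/(-55 + M) - M
B(39, L(0 - 1*(-4)))² = ((1 - (-30 + (0 - 1*(-4)))² + 55*(-30 + (0 - 1*(-4))))/(-55 + (-30 + (0 - 1*(-4)))))² = ((1 - (-30 + (0 + 4))² + 55*(-30 + (0 + 4)))/(-55 + (-30 + (0 + 4))))² = ((1 - (-30 + 4)² + 55*(-30 + 4))/(-55 + (-30 + 4)))² = ((1 - 1*(-26)² + 55*(-26))/(-55 - 26))² = ((1 - 1*676 - 1430)/(-81))² = (-(1 - 676 - 1430)/81)² = (-1/81*(-2105))² = (2105/81)² = 4431025/6561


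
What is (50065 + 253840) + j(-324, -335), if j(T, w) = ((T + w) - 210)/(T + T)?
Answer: 196931309/648 ≈ 3.0391e+5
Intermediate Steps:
j(T, w) = (-210 + T + w)/(2*T) (j(T, w) = (-210 + T + w)/((2*T)) = (-210 + T + w)*(1/(2*T)) = (-210 + T + w)/(2*T))
(50065 + 253840) + j(-324, -335) = (50065 + 253840) + (1/2)*(-210 - 324 - 335)/(-324) = 303905 + (1/2)*(-1/324)*(-869) = 303905 + 869/648 = 196931309/648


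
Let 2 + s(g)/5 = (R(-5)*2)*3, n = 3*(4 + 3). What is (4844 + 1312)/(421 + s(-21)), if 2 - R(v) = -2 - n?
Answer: 228/43 ≈ 5.3023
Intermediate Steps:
n = 21 (n = 3*7 = 21)
R(v) = 25 (R(v) = 2 - (-2 - 1*21) = 2 - (-2 - 21) = 2 - 1*(-23) = 2 + 23 = 25)
s(g) = 740 (s(g) = -10 + 5*((25*2)*3) = -10 + 5*(50*3) = -10 + 5*150 = -10 + 750 = 740)
(4844 + 1312)/(421 + s(-21)) = (4844 + 1312)/(421 + 740) = 6156/1161 = 6156*(1/1161) = 228/43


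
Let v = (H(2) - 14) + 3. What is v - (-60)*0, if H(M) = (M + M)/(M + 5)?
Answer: -73/7 ≈ -10.429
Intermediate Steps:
H(M) = 2*M/(5 + M) (H(M) = (2*M)/(5 + M) = 2*M/(5 + M))
v = -73/7 (v = (2*2/(5 + 2) - 14) + 3 = (2*2/7 - 14) + 3 = (2*2*(⅐) - 14) + 3 = (4/7 - 14) + 3 = -94/7 + 3 = -73/7 ≈ -10.429)
v - (-60)*0 = -73/7 - (-60)*0 = -73/7 - 5*0 = -73/7 + 0 = -73/7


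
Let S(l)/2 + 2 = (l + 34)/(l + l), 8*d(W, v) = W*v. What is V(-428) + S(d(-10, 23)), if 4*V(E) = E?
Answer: -12786/115 ≈ -111.18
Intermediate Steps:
d(W, v) = W*v/8 (d(W, v) = (W*v)/8 = W*v/8)
S(l) = -4 + (34 + l)/l (S(l) = -4 + 2*((l + 34)/(l + l)) = -4 + 2*((34 + l)/((2*l))) = -4 + 2*((34 + l)*(1/(2*l))) = -4 + 2*((34 + l)/(2*l)) = -4 + (34 + l)/l)
V(E) = E/4
V(-428) + S(d(-10, 23)) = (¼)*(-428) + (-3 + 34/(((⅛)*(-10)*23))) = -107 + (-3 + 34/(-115/4)) = -107 + (-3 + 34*(-4/115)) = -107 + (-3 - 136/115) = -107 - 481/115 = -12786/115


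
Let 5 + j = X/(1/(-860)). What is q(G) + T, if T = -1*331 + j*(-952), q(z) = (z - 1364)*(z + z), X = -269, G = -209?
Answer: -219573737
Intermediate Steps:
q(z) = 2*z*(-1364 + z) (q(z) = (-1364 + z)*(2*z) = 2*z*(-1364 + z))
j = 231335 (j = -5 - 269/(1/(-860)) = -5 - 269/(-1/860) = -5 - 269*(-860) = -5 + 231340 = 231335)
T = -220231251 (T = -1*331 + 231335*(-952) = -331 - 220230920 = -220231251)
q(G) + T = 2*(-209)*(-1364 - 209) - 220231251 = 2*(-209)*(-1573) - 220231251 = 657514 - 220231251 = -219573737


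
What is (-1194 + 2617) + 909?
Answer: 2332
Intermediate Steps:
(-1194 + 2617) + 909 = 1423 + 909 = 2332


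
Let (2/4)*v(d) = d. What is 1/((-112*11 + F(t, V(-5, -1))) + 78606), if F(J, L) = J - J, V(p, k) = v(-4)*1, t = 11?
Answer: 1/77374 ≈ 1.2924e-5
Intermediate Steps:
v(d) = 2*d
V(p, k) = -8 (V(p, k) = (2*(-4))*1 = -8*1 = -8)
F(J, L) = 0
1/((-112*11 + F(t, V(-5, -1))) + 78606) = 1/((-112*11 + 0) + 78606) = 1/((-1232 + 0) + 78606) = 1/(-1232 + 78606) = 1/77374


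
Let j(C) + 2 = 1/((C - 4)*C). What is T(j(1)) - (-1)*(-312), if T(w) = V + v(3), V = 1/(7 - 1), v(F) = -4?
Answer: -1895/6 ≈ -315.83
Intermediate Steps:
V = ⅙ (V = 1/6 = ⅙ ≈ 0.16667)
j(C) = -2 + 1/(C*(-4 + C)) (j(C) = -2 + 1/((C - 4)*C) = -2 + 1/((-4 + C)*C) = -2 + 1/(C*(-4 + C)))
T(w) = -23/6 (T(w) = ⅙ - 4 = -23/6)
T(j(1)) - (-1)*(-312) = -23/6 - (-1)*(-312) = -23/6 - 1*312 = -23/6 - 312 = -1895/6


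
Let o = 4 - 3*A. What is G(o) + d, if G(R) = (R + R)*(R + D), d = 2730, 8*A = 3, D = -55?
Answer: 77769/32 ≈ 2430.3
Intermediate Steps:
A = 3/8 (A = (1/8)*3 = 3/8 ≈ 0.37500)
o = 23/8 (o = 4 - 3*3/8 = 4 - 9/8 = 23/8 ≈ 2.8750)
G(R) = 2*R*(-55 + R) (G(R) = (R + R)*(R - 55) = (2*R)*(-55 + R) = 2*R*(-55 + R))
G(o) + d = 2*(23/8)*(-55 + 23/8) + 2730 = 2*(23/8)*(-417/8) + 2730 = -9591/32 + 2730 = 77769/32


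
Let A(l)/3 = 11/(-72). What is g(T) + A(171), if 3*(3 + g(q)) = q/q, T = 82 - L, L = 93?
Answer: -25/8 ≈ -3.1250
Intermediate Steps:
A(l) = -11/24 (A(l) = 3*(11/(-72)) = 3*(11*(-1/72)) = 3*(-11/72) = -11/24)
T = -11 (T = 82 - 1*93 = 82 - 93 = -11)
g(q) = -8/3 (g(q) = -3 + (q/q)/3 = -3 + (1/3)*1 = -3 + 1/3 = -8/3)
g(T) + A(171) = -8/3 - 11/24 = -25/8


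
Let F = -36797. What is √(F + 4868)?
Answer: I*√31929 ≈ 178.69*I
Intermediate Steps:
√(F + 4868) = √(-36797 + 4868) = √(-31929) = I*√31929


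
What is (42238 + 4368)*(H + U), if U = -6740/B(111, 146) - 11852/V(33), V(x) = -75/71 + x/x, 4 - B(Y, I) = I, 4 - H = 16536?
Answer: 641581971086/71 ≈ 9.0364e+9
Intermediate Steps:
H = -16532 (H = 4 - 1*16536 = 4 - 16536 = -16532)
B(Y, I) = 4 - I
V(x) = -4/71 (V(x) = -75*1/71 + 1 = -75/71 + 1 = -4/71)
U = 14939853/71 (U = -6740/(4 - 1*146) - 11852/(-4/71) = -6740/(4 - 146) - 11852*(-71/4) = -6740/(-142) + 210373 = -6740*(-1/142) + 210373 = 3370/71 + 210373 = 14939853/71 ≈ 2.1042e+5)
(42238 + 4368)*(H + U) = (42238 + 4368)*(-16532 + 14939853/71) = 46606*(13766081/71) = 641581971086/71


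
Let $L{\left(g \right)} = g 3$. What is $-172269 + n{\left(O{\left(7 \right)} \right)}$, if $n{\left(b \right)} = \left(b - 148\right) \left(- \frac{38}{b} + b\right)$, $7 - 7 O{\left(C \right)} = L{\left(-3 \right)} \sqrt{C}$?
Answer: $- \frac{1210821}{7} + \frac{3474 \sqrt{7}}{7} \approx -1.7166 \cdot 10^{5}$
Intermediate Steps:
$L{\left(g \right)} = 3 g$
$O{\left(C \right)} = 1 + \frac{9 \sqrt{C}}{7}$ ($O{\left(C \right)} = 1 - \frac{3 \left(-3\right) \sqrt{C}}{7} = 1 - \frac{\left(-9\right) \sqrt{C}}{7} = 1 + \frac{9 \sqrt{C}}{7}$)
$n{\left(b \right)} = \left(-148 + b\right) \left(b - \frac{38}{b}\right)$
$-172269 + n{\left(O{\left(7 \right)} \right)} = -172269 + \left(-38 + \left(1 + \frac{9 \sqrt{7}}{7}\right)^{2} - 148 \left(1 + \frac{9 \sqrt{7}}{7}\right) + \frac{5624}{1 + \frac{9 \sqrt{7}}{7}}\right) = -172269 + \left(-38 + \left(1 + \frac{9 \sqrt{7}}{7}\right)^{2} - \left(148 + \frac{1332 \sqrt{7}}{7}\right) + \frac{5624}{1 + \frac{9 \sqrt{7}}{7}}\right) = -172269 - \left(186 - \left(1 + \frac{9 \sqrt{7}}{7}\right)^{2} - \frac{5624}{1 + \frac{9 \sqrt{7}}{7}} + \frac{1332 \sqrt{7}}{7}\right) = -172455 + \left(1 + \frac{9 \sqrt{7}}{7}\right)^{2} + \frac{5624}{1 + \frac{9 \sqrt{7}}{7}} - \frac{1332 \sqrt{7}}{7}$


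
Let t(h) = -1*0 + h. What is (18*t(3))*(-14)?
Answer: -756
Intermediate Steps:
t(h) = h (t(h) = 0 + h = h)
(18*t(3))*(-14) = (18*3)*(-14) = 54*(-14) = -756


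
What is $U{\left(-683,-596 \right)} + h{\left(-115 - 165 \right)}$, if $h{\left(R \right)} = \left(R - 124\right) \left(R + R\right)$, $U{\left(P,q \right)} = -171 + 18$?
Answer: $226087$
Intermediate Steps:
$U{\left(P,q \right)} = -153$
$h{\left(R \right)} = 2 R \left(-124 + R\right)$ ($h{\left(R \right)} = \left(-124 + R\right) 2 R = 2 R \left(-124 + R\right)$)
$U{\left(-683,-596 \right)} + h{\left(-115 - 165 \right)} = -153 + 2 \left(-115 - 165\right) \left(-124 - 280\right) = -153 + 2 \left(-280\right) \left(-124 - 280\right) = -153 + 2 \left(-280\right) \left(-404\right) = -153 + 226240 = 226087$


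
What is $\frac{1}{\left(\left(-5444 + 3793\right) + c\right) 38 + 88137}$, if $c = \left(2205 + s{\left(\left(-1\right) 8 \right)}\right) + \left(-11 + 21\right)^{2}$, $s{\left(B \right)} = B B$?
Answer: $\frac{1}{115421} \approx 8.6639 \cdot 10^{-6}$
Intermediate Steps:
$s{\left(B \right)} = B^{2}$
$c = 2369$ ($c = \left(2205 + \left(\left(-1\right) 8\right)^{2}\right) + \left(-11 + 21\right)^{2} = \left(2205 + \left(-8\right)^{2}\right) + 10^{2} = \left(2205 + 64\right) + 100 = 2269 + 100 = 2369$)
$\frac{1}{\left(\left(-5444 + 3793\right) + c\right) 38 + 88137} = \frac{1}{\left(\left(-5444 + 3793\right) + 2369\right) 38 + 88137} = \frac{1}{\left(-1651 + 2369\right) 38 + 88137} = \frac{1}{718 \cdot 38 + 88137} = \frac{1}{27284 + 88137} = \frac{1}{115421}$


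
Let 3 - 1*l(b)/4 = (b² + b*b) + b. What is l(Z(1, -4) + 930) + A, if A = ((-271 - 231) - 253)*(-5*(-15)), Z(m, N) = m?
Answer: -6994425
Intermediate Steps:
l(b) = 12 - 8*b² - 4*b (l(b) = 12 - 4*((b² + b*b) + b) = 12 - 4*((b² + b²) + b) = 12 - 4*(2*b² + b) = 12 - 4*(b + 2*b²) = 12 + (-8*b² - 4*b) = 12 - 8*b² - 4*b)
A = -56625 (A = (-502 - 253)*75 = -755*75 = -56625)
l(Z(1, -4) + 930) + A = (12 - 8*(1 + 930)² - 4*(1 + 930)) - 56625 = (12 - 8*931² - 4*931) - 56625 = (12 - 8*866761 - 3724) - 56625 = (12 - 6934088 - 3724) - 56625 = -6937800 - 56625 = -6994425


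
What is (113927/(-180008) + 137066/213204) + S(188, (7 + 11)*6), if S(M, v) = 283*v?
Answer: 293249646075217/9594606408 ≈ 30564.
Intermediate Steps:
(113927/(-180008) + 137066/213204) + S(188, (7 + 11)*6) = (113927/(-180008) + 137066/213204) + 283*((7 + 11)*6) = (113927*(-1/180008) + 137066*(1/213204)) + 283*(18*6) = (-113927/180008 + 68533/106602) + 283*108 = 95821105/9594606408 + 30564 = 293249646075217/9594606408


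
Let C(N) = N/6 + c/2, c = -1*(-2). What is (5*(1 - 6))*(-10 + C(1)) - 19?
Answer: 1211/6 ≈ 201.83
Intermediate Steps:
c = 2
C(N) = 1 + N/6 (C(N) = N/6 + 2/2 = N*(⅙) + 2*(½) = N/6 + 1 = 1 + N/6)
(5*(1 - 6))*(-10 + C(1)) - 19 = (5*(1 - 6))*(-10 + (1 + (⅙)*1)) - 19 = (5*(-5))*(-10 + (1 + ⅙)) - 19 = -25*(-10 + 7/6) - 19 = -25*(-53/6) - 19 = 1325/6 - 19 = 1211/6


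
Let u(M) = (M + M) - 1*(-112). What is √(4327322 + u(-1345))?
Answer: 2*√1081186 ≈ 2079.6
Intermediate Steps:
u(M) = 112 + 2*M (u(M) = 2*M + 112 = 112 + 2*M)
√(4327322 + u(-1345)) = √(4327322 + (112 + 2*(-1345))) = √(4327322 + (112 - 2690)) = √(4327322 - 2578) = √4324744 = 2*√1081186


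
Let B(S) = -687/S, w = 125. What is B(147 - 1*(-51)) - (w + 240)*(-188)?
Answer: 4528691/66 ≈ 68617.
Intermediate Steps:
B(147 - 1*(-51)) - (w + 240)*(-188) = -687/(147 - 1*(-51)) - (125 + 240)*(-188) = -687/(147 + 51) - 365*(-188) = -687/198 - 1*(-68620) = -687*1/198 + 68620 = -229/66 + 68620 = 4528691/66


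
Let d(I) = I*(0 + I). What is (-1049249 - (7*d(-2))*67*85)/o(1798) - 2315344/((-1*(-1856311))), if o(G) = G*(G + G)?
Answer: -555285371021/387167072648 ≈ -1.4342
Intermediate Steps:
d(I) = I² (d(I) = I*I = I²)
o(G) = 2*G² (o(G) = G*(2*G) = 2*G²)
(-1049249 - (7*d(-2))*67*85)/o(1798) - 2315344/((-1*(-1856311))) = (-1049249 - (7*(-2)²)*67*85)/((2*1798²)) - 2315344/((-1*(-1856311))) = (-1049249 - (7*4)*67*85)/((2*3232804)) - 2315344/1856311 = (-1049249 - 28*67*85)/6465608 - 2315344*1/1856311 = (-1049249 - 1876*85)*(1/6465608) - 2315344/1856311 = (-1049249 - 1*159460)*(1/6465608) - 2315344/1856311 = (-1049249 - 159460)*(1/6465608) - 2315344/1856311 = -1208709*1/6465608 - 2315344/1856311 = -1208709/6465608 - 2315344/1856311 = -555285371021/387167072648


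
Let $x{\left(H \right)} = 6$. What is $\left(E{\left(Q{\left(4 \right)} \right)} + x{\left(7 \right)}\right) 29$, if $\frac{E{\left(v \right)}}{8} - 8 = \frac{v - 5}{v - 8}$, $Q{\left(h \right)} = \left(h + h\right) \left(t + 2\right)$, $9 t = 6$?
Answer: $\frac{11571}{5} \approx 2314.2$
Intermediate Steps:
$t = \frac{2}{3}$ ($t = \frac{1}{9} \cdot 6 = \frac{2}{3} \approx 0.66667$)
$Q{\left(h \right)} = \frac{16 h}{3}$ ($Q{\left(h \right)} = \left(h + h\right) \left(\frac{2}{3} + 2\right) = 2 h \frac{8}{3} = \frac{16 h}{3}$)
$E{\left(v \right)} = 64 + \frac{8 \left(-5 + v\right)}{-8 + v}$ ($E{\left(v \right)} = 64 + 8 \frac{v - 5}{v - 8} = 64 + 8 \frac{-5 + v}{-8 + v} = 64 + \frac{8 \left(-5 + v\right)}{-8 + v}$)
$\left(E{\left(Q{\left(4 \right)} \right)} + x{\left(7 \right)}\right) 29 = \left(\frac{24 \left(-23 + 3 \cdot \frac{16}{3} \cdot 4\right)}{-8 + \frac{16}{3} \cdot 4} + 6\right) 29 = \left(\frac{24 \left(-23 + 3 \cdot \frac{64}{3}\right)}{-8 + \frac{64}{3}} + 6\right) 29 = \left(\frac{24 \left(-23 + 64\right)}{\frac{40}{3}} + 6\right) 29 = \left(24 \cdot \frac{3}{40} \cdot 41 + 6\right) 29 = \left(\frac{369}{5} + 6\right) 29 = \frac{399}{5} \cdot 29 = \frac{11571}{5}$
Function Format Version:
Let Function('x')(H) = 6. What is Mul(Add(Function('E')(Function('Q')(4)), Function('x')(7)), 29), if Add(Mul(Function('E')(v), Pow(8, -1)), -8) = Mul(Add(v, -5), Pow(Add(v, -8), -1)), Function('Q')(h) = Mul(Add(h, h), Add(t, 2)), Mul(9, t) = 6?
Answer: Rational(11571, 5) ≈ 2314.2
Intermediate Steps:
t = Rational(2, 3) (t = Mul(Rational(1, 9), 6) = Rational(2, 3) ≈ 0.66667)
Function('Q')(h) = Mul(Rational(16, 3), h) (Function('Q')(h) = Mul(Add(h, h), Add(Rational(2, 3), 2)) = Mul(Mul(2, h), Rational(8, 3)) = Mul(Rational(16, 3), h))
Function('E')(v) = Add(64, Mul(8, Pow(Add(-8, v), -1), Add(-5, v))) (Function('E')(v) = Add(64, Mul(8, Mul(Add(v, -5), Pow(Add(v, -8), -1)))) = Add(64, Mul(8, Mul(Add(-5, v), Pow(Add(-8, v), -1)))) = Add(64, Mul(8, Mul(Pow(Add(-8, v), -1), Add(-5, v)))) = Add(64, Mul(8, Pow(Add(-8, v), -1), Add(-5, v))))
Mul(Add(Function('E')(Function('Q')(4)), Function('x')(7)), 29) = Mul(Add(Mul(24, Pow(Add(-8, Mul(Rational(16, 3), 4)), -1), Add(-23, Mul(3, Mul(Rational(16, 3), 4)))), 6), 29) = Mul(Add(Mul(24, Pow(Add(-8, Rational(64, 3)), -1), Add(-23, Mul(3, Rational(64, 3)))), 6), 29) = Mul(Add(Mul(24, Pow(Rational(40, 3), -1), Add(-23, 64)), 6), 29) = Mul(Add(Mul(24, Rational(3, 40), 41), 6), 29) = Mul(Add(Rational(369, 5), 6), 29) = Mul(Rational(399, 5), 29) = Rational(11571, 5)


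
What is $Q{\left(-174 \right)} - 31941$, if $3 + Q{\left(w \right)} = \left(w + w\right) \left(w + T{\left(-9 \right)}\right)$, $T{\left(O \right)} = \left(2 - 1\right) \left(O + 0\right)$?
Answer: $31740$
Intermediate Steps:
$T{\left(O \right)} = O$ ($T{\left(O \right)} = 1 O = O$)
$Q{\left(w \right)} = -3 + 2 w \left(-9 + w\right)$ ($Q{\left(w \right)} = -3 + \left(w + w\right) \left(w - 9\right) = -3 + 2 w \left(-9 + w\right)$)
$Q{\left(-174 \right)} - 31941 = \left(-3 - -3132 + 2 \left(-174\right)^{2}\right) - 31941 = \left(-3 + 3132 + 2 \cdot 30276\right) - 31941 = \left(-3 + 3132 + 60552\right) - 31941 = 63681 - 31941 = 31740$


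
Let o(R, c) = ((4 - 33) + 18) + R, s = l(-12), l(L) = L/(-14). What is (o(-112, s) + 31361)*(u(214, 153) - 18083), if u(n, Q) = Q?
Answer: -560097340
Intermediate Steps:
l(L) = -L/14 (l(L) = L*(-1/14) = -L/14)
s = 6/7 (s = -1/14*(-12) = 6/7 ≈ 0.85714)
o(R, c) = -11 + R (o(R, c) = (-29 + 18) + R = -11 + R)
(o(-112, s) + 31361)*(u(214, 153) - 18083) = ((-11 - 112) + 31361)*(153 - 18083) = (-123 + 31361)*(-17930) = 31238*(-17930) = -560097340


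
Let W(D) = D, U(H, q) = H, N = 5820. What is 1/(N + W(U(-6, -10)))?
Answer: 1/5814 ≈ 0.00017200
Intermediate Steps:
1/(N + W(U(-6, -10))) = 1/(5820 - 6) = 1/5814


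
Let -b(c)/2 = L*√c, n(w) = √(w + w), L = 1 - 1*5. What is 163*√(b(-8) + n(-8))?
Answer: 326*√I*√(1 + 4*√2) ≈ 594.75 + 594.75*I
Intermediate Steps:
L = -4 (L = 1 - 5 = -4)
n(w) = √2*√w (n(w) = √(2*w) = √2*√w)
b(c) = 8*√c (b(c) = -(-8)*√c = 8*√c)
163*√(b(-8) + n(-8)) = 163*√(8*√(-8) + √2*√(-8)) = 163*√(8*(2*I*√2) + √2*(2*I*√2)) = 163*√(16*I*√2 + 4*I) = 163*√(4*I + 16*I*√2)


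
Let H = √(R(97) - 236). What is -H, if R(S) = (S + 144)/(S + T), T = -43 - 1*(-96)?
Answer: -I*√210954/30 ≈ -15.31*I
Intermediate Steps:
T = 53 (T = -43 + 96 = 53)
R(S) = (144 + S)/(53 + S) (R(S) = (S + 144)/(S + 53) = (144 + S)/(53 + S))
H = I*√210954/30 (H = √((144 + 97)/(53 + 97) - 236) = √(241/150 - 236) = √(-35159/150) = I*√210954/30 ≈ 15.31*I)
-H = -I*√210954/30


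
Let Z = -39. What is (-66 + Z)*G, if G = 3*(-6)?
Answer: 1890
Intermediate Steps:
G = -18
(-66 + Z)*G = (-66 - 39)*(-18) = -105*(-18) = 1890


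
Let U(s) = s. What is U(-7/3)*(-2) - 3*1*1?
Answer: 5/3 ≈ 1.6667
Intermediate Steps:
U(-7/3)*(-2) - 3*1*1 = -7/3*(-2) - 3*1*1 = -7*⅓*(-2) - 3*1 = -7/3*(-2) - 3 = 14/3 - 3 = 5/3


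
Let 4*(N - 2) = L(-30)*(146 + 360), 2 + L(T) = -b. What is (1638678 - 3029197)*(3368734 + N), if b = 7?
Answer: -9365416616205/2 ≈ -4.6827e+12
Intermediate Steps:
L(T) = -9 (L(T) = -2 - 1*7 = -2 - 7 = -9)
N = -2273/2 (N = 2 + (-9*(146 + 360))/4 = 2 + (-9*506)/4 = 2 + (1/4)*(-4554) = 2 - 2277/2 = -2273/2 ≈ -1136.5)
(1638678 - 3029197)*(3368734 + N) = (1638678 - 3029197)*(3368734 - 2273/2) = -1390519*6735195/2 = -9365416616205/2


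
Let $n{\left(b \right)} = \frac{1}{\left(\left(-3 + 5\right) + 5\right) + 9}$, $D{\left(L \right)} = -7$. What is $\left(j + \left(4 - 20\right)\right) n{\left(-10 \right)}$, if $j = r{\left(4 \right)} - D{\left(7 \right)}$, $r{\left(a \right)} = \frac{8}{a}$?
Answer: $- \frac{7}{16} \approx -0.4375$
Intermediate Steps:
$n{\left(b \right)} = \frac{1}{16}$ ($n{\left(b \right)} = \frac{1}{\left(2 + 5\right) + 9} = \frac{1}{7 + 9} = \frac{1}{16}$)
$j = 9$ ($j = \frac{8}{4} - -7 = 8 \cdot \frac{1}{4} + 7 = 2 + 7 = 9$)
$\left(j + \left(4 - 20\right)\right) n{\left(-10 \right)} = \left(9 + \left(4 - 20\right)\right) \frac{1}{16} = \left(9 - 16\right) \frac{1}{16} = \left(-7\right) \frac{1}{16} = - \frac{7}{16}$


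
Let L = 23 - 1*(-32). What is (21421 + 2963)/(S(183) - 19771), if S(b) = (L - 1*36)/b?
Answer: -2231136/1809037 ≈ -1.2333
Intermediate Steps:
L = 55 (L = 23 + 32 = 55)
S(b) = 19/b (S(b) = (55 - 1*36)/b = (55 - 36)/b = 19/b)
(21421 + 2963)/(S(183) - 19771) = (21421 + 2963)/(19/183 - 19771) = 24384/(19*(1/183) - 19771) = 24384/(19/183 - 19771) = 24384/(-3618074/183) = 24384*(-183/3618074) = -2231136/1809037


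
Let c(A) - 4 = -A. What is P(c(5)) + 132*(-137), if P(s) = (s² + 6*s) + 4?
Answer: -18085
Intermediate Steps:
c(A) = 4 - A
P(s) = 4 + s² + 6*s
P(c(5)) + 132*(-137) = (4 + (4 - 1*5)² + 6*(4 - 1*5)) + 132*(-137) = (4 + (4 - 5)² + 6*(4 - 5)) - 18084 = (4 + (-1)² + 6*(-1)) - 18084 = (4 + 1 - 6) - 18084 = -1 - 18084 = -18085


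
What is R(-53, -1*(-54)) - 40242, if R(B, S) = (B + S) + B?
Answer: -40294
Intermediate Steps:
R(B, S) = S + 2*B
R(-53, -1*(-54)) - 40242 = (-1*(-54) + 2*(-53)) - 40242 = (54 - 106) - 40242 = -52 - 40242 = -40294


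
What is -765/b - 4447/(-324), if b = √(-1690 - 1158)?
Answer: 4447/324 + 765*I*√178/712 ≈ 13.725 + 14.335*I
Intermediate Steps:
b = 4*I*√178 (b = √(-2848) = 4*I*√178 ≈ 53.367*I)
-765/b - 4447/(-324) = -765*(-I*√178/712) - 4447/(-324) = -(-765)*I*√178/712 - 4447*(-1/324) = 765*I*√178/712 + 4447/324 = 4447/324 + 765*I*√178/712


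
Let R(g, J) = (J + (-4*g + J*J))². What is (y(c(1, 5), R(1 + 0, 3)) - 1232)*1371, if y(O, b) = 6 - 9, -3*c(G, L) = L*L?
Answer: -1693185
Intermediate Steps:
R(g, J) = (J + J² - 4*g)² (R(g, J) = (J + (-4*g + J²))² = (J + (J² - 4*g))² = (J + J² - 4*g)²)
c(G, L) = -L²/3 (c(G, L) = -L*L/3 = -L²/3)
y(O, b) = -3
(y(c(1, 5), R(1 + 0, 3)) - 1232)*1371 = (-3 - 1232)*1371 = -1235*1371 = -1693185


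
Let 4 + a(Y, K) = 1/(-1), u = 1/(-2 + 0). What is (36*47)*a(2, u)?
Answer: -8460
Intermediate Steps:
u = -½ (u = 1/(-2) = -½ ≈ -0.50000)
a(Y, K) = -5 (a(Y, K) = -4 + 1/(-1) = -4 - 1 = -5)
(36*47)*a(2, u) = (36*47)*(-5) = 1692*(-5) = -8460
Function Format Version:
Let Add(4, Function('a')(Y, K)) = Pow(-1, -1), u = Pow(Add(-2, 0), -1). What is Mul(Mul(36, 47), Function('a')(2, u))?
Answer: -8460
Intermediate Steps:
u = Rational(-1, 2) (u = Pow(-2, -1) = Rational(-1, 2) ≈ -0.50000)
Function('a')(Y, K) = -5 (Function('a')(Y, K) = Add(-4, Pow(-1, -1)) = Add(-4, -1) = -5)
Mul(Mul(36, 47), Function('a')(2, u)) = Mul(Mul(36, 47), -5) = Mul(1692, -5) = -8460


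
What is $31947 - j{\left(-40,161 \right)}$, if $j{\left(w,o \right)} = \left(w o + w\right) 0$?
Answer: $31947$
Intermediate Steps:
$j{\left(w,o \right)} = 0$ ($j{\left(w,o \right)} = \left(o w + w\right) 0 = \left(w + o w\right) 0 = 0$)
$31947 - j{\left(-40,161 \right)} = 31947 - 0 = 31947 + 0 = 31947$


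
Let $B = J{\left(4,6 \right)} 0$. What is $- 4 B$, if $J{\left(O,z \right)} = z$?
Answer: $0$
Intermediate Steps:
$B = 0$ ($B = 6 \cdot 0 = 0$)
$- 4 B = \left(-4\right) 0 = 0$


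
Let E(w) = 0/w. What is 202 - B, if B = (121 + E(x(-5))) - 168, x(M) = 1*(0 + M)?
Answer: 249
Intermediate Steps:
x(M) = M (x(M) = 1*M = M)
E(w) = 0
B = -47 (B = (121 + 0) - 168 = 121 - 168 = -47)
202 - B = 202 - 1*(-47) = 202 + 47 = 249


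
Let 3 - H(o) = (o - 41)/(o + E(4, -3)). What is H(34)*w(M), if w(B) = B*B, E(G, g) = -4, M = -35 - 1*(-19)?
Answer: 12416/15 ≈ 827.73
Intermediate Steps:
M = -16 (M = -35 + 19 = -16)
w(B) = B²
H(o) = 3 - (-41 + o)/(-4 + o) (H(o) = 3 - (o - 41)/(o - 4) = 3 - (-41 + o)/(-4 + o))
H(34)*w(M) = ((29 + 2*34)/(-4 + 34))*(-16)² = ((29 + 68)/30)*256 = ((1/30)*97)*256 = (97/30)*256 = 12416/15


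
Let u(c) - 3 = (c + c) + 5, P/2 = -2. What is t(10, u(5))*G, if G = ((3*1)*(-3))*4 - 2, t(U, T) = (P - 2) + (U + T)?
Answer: -836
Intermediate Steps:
P = -4 (P = 2*(-2) = -4)
u(c) = 8 + 2*c (u(c) = 3 + ((c + c) + 5) = 3 + (2*c + 5) = 3 + (5 + 2*c) = 8 + 2*c)
t(U, T) = -6 + T + U (t(U, T) = (-4 - 2) + (U + T) = -6 + (T + U) = -6 + T + U)
G = -38 (G = (3*(-3))*4 - 2 = -9*4 - 2 = -36 - 2 = -38)
t(10, u(5))*G = (-6 + (8 + 2*5) + 10)*(-38) = (-6 + (8 + 10) + 10)*(-38) = (-6 + 18 + 10)*(-38) = 22*(-38) = -836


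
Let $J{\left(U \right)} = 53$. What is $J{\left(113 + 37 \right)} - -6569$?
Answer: $6622$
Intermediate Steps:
$J{\left(113 + 37 \right)} - -6569 = 53 - -6569 = 53 + 6569 = 6622$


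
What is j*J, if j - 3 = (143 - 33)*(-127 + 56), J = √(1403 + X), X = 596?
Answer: -7807*√1999 ≈ -3.4905e+5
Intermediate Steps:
J = √1999 (J = √(1403 + 596) = √1999 ≈ 44.710)
j = -7807 (j = 3 + (143 - 33)*(-127 + 56) = 3 + 110*(-71) = 3 - 7810 = -7807)
j*J = -7807*√1999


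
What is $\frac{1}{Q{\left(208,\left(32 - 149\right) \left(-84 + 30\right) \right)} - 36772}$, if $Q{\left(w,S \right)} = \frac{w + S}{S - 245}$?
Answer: $- \frac{6073}{223309830} \approx -2.7195 \cdot 10^{-5}$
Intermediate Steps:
$Q{\left(w,S \right)} = \frac{S + w}{-245 + S}$
$\frac{1}{Q{\left(208,\left(32 - 149\right) \left(-84 + 30\right) \right)} - 36772} = \frac{1}{\frac{\left(32 - 149\right) \left(-84 + 30\right) + 208}{-245 + \left(32 - 149\right) \left(-84 + 30\right)} - 36772} = \frac{1}{\frac{\left(-117\right) \left(-54\right) + 208}{-245 - -6318} - 36772} = \frac{1}{\frac{6318 + 208}{-245 + 6318} - 36772} = \frac{1}{\frac{1}{6073} \cdot 6526 - 36772} = \frac{1}{\frac{6526}{6073} - 36772} = \frac{1}{- \frac{223309830}{6073}} = - \frac{6073}{223309830}$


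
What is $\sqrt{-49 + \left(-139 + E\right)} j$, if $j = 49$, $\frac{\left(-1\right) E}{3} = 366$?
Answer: $49 i \sqrt{1286} \approx 1757.2 i$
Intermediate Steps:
$E = -1098$ ($E = \left(-3\right) 366 = -1098$)
$\sqrt{-49 + \left(-139 + E\right)} j = \sqrt{-49 - 1237} \cdot 49 = \sqrt{-1286} \cdot 49 = i \sqrt{1286} \cdot 49 = 49 i \sqrt{1286}$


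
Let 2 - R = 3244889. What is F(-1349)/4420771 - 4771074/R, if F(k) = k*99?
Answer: 6886155891439/4781634115959 ≈ 1.4401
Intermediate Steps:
R = -3244887 (R = 2 - 1*3244889 = 2 - 3244889 = -3244887)
F(k) = 99*k
F(-1349)/4420771 - 4771074/R = (99*(-1349))/4420771 - 4771074/(-3244887) = -133551*1/4420771 - 4771074*(-1/3244887) = -133551/4420771 + 1590358/1081629 = 6886155891439/4781634115959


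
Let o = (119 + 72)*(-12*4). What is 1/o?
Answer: -1/9168 ≈ -0.00010907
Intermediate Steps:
o = -9168 (o = 191*(-48) = -9168)
1/o = 1/(-9168) = -1/9168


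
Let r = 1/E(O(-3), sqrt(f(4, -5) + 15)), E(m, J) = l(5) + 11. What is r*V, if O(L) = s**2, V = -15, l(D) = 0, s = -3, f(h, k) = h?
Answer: -15/11 ≈ -1.3636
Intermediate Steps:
O(L) = 9 (O(L) = (-3)**2 = 9)
E(m, J) = 11 (E(m, J) = 0 + 11 = 11)
r = 1/11 ≈ 0.090909
r*V = (1/11)*(-15) = -15/11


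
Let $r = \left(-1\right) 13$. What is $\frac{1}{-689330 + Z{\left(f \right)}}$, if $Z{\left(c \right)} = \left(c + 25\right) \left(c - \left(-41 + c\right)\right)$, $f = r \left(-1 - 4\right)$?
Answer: $- \frac{1}{685640} \approx -1.4585 \cdot 10^{-6}$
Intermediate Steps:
$r = -13$
$f = 65$ ($f = - 13 \left(-1 - 4\right) = \left(-13\right) \left(-5\right) = 65$)
$Z{\left(c \right)} = 1025 + 41 c$ ($Z{\left(c \right)} = \left(25 + c\right) 41 = 1025 + 41 c$)
$\frac{1}{-689330 + Z{\left(f \right)}} = \frac{1}{-689330 + \left(1025 + 41 \cdot 65\right)} = \frac{1}{-689330 + \left(1025 + 2665\right)} = \frac{1}{-689330 + 3690} = \frac{1}{-685640} = - \frac{1}{685640}$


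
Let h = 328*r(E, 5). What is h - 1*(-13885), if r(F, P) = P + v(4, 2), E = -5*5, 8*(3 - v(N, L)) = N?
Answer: 16345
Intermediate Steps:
v(N, L) = 3 - N/8
E = -25
r(F, P) = 5/2 + P (r(F, P) = P + (3 - 1/8*4) = P + (3 - 1/2) = P + 5/2 = 5/2 + P)
h = 2460 (h = 328*(5/2 + 5) = 328*(15/2) = 2460)
h - 1*(-13885) = 2460 - 1*(-13885) = 2460 + 13885 = 16345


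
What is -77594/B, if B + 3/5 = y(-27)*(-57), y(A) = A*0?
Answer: 387970/3 ≈ 1.2932e+5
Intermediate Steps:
y(A) = 0
B = -3/5 (B = -3/5 + 0*(-57) = -3/5 + 0 = -3/5 ≈ -0.60000)
-77594/B = -77594/(-3/5) = -77594*(-5/3) = 387970/3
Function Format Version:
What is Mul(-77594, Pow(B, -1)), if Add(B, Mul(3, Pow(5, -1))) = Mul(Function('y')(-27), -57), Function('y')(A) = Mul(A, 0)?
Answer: Rational(387970, 3) ≈ 1.2932e+5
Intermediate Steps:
Function('y')(A) = 0
B = Rational(-3, 5) (B = Add(Rational(-3, 5), Mul(0, -57)) = Add(Rational(-3, 5), 0) = Rational(-3, 5) ≈ -0.60000)
Mul(-77594, Pow(B, -1)) = Mul(-77594, Pow(Rational(-3, 5), -1)) = Mul(-77594, Rational(-5, 3)) = Rational(387970, 3)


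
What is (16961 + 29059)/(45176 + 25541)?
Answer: 46020/70717 ≈ 0.65076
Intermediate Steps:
(16961 + 29059)/(45176 + 25541) = 46020/70717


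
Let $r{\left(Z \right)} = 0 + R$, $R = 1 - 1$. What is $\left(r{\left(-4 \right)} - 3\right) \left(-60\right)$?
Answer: $180$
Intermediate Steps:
$R = 0$
$r{\left(Z \right)} = 0$ ($r{\left(Z \right)} = 0 + 0 = 0$)
$\left(r{\left(-4 \right)} - 3\right) \left(-60\right) = \left(0 - 3\right) \left(-60\right) = \left(-3\right) \left(-60\right) = 180$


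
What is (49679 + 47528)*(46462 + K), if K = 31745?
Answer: 7602267849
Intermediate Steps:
(49679 + 47528)*(46462 + K) = (49679 + 47528)*(46462 + 31745) = 97207*78207 = 7602267849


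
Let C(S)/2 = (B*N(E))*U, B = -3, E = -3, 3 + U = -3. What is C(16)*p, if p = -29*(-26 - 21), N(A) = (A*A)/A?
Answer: -147204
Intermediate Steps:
U = -6 (U = -3 - 3 = -6)
N(A) = A (N(A) = A**2/A = A)
C(S) = -108 (C(S) = 2*(-3*(-3)*(-6)) = 2*(9*(-6)) = 2*(-54) = -108)
p = 1363 (p = -29*(-47) = 1363)
C(16)*p = -108*1363 = -147204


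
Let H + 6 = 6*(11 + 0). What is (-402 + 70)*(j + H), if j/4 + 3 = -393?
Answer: 505968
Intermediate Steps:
j = -1584 (j = -12 + 4*(-393) = -12 - 1572 = -1584)
H = 60 (H = -6 + 6*(11 + 0) = -6 + 6*11 = -6 + 66 = 60)
(-402 + 70)*(j + H) = (-402 + 70)*(-1584 + 60) = -332*(-1524) = 505968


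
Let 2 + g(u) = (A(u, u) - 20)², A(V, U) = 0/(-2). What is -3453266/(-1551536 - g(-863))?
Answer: 1726633/775967 ≈ 2.2251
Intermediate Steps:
A(V, U) = 0 (A(V, U) = 0*(-½) = 0)
g(u) = 398 (g(u) = -2 + (0 - 20)² = -2 + (-20)² = -2 + 400 = 398)
-3453266/(-1551536 - g(-863)) = -3453266/(-1551536 - 1*398) = -3453266/(-1551536 - 398) = -3453266/(-1551934) = -3453266*(-1/1551934) = 1726633/775967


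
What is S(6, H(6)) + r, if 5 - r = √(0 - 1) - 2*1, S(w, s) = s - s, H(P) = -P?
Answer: 7 - I ≈ 7.0 - 1.0*I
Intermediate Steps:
S(w, s) = 0
r = 7 - I (r = 5 - (√(0 - 1) - 2*1) = 5 - (√(-1) - 2) = 5 - (I - 2) = 5 - (-2 + I) = 5 + (2 - I) = 7 - I ≈ 7.0 - 1.0*I)
S(6, H(6)) + r = 0 + (7 - I) = 7 - I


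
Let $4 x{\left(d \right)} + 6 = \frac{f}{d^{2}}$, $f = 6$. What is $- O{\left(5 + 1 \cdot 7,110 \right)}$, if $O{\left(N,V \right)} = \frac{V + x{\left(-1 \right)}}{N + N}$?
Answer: $- \frac{55}{12} \approx -4.5833$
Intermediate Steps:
$x{\left(d \right)} = - \frac{3}{2} + \frac{3}{2 d^{2}}$ ($x{\left(d \right)} = - \frac{3}{2} + \frac{6 \frac{1}{d^{2}}}{4} = - \frac{3}{2} + \frac{3}{2 d^{2}}$)
$O{\left(N,V \right)} = \frac{V}{2 N}$ ($O{\left(N,V \right)} = \frac{V - \left(\frac{3}{2} - \frac{3}{2 \cdot 1}\right)}{N + N} = \frac{V + \left(- \frac{3}{2} + \frac{3}{2} \cdot 1\right)}{2 N} = \left(V + \left(- \frac{3}{2} + \frac{3}{2}\right)\right) \frac{1}{2 N} = \left(V + 0\right) \frac{1}{2 N} = V \frac{1}{2 N} = \frac{V}{2 N}$)
$- O{\left(5 + 1 \cdot 7,110 \right)} = - \frac{110}{2 \left(5 + 1 \cdot 7\right)} = - \frac{110}{2 \left(5 + 7\right)} = - \frac{110}{2 \cdot 12} = \left(-1\right) \frac{55}{12} = - \frac{55}{12}$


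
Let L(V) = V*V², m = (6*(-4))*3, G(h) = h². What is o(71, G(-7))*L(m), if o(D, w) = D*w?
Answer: -1298529792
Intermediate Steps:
m = -72 (m = -24*3 = -72)
L(V) = V³
o(71, G(-7))*L(m) = (71*(-7)²)*(-72)³ = (71*49)*(-373248) = 3479*(-373248) = -1298529792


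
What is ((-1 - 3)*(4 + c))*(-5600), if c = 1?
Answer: 112000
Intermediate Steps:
((-1 - 3)*(4 + c))*(-5600) = ((-1 - 3)*(4 + 1))*(-5600) = -4*5*(-5600) = -20*(-5600) = 112000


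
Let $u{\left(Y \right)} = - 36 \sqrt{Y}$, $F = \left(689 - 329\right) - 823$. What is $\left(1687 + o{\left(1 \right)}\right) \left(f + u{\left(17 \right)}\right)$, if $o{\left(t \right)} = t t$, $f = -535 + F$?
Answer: $-1684624 - 60768 \sqrt{17} \approx -1.9352 \cdot 10^{6}$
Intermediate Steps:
$F = -463$ ($F = 360 - 823 = -463$)
$f = -998$ ($f = -535 - 463 = -998$)
$o{\left(t \right)} = t^{2}$
$\left(1687 + o{\left(1 \right)}\right) \left(f + u{\left(17 \right)}\right) = \left(1687 + 1^{2}\right) \left(-998 - 36 \sqrt{17}\right) = \left(1687 + 1\right) \left(-998 - 36 \sqrt{17}\right) = 1688 \left(-998 - 36 \sqrt{17}\right) = -1684624 - 60768 \sqrt{17}$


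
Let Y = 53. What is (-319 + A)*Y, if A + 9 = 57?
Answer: -14363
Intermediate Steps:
A = 48 (A = -9 + 57 = 48)
(-319 + A)*Y = (-319 + 48)*53 = -271*53 = -14363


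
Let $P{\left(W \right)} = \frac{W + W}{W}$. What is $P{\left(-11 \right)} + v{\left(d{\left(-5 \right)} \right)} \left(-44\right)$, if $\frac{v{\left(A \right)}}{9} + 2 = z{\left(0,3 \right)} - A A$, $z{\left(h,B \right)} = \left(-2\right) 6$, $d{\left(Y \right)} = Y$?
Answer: $15446$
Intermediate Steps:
$P{\left(W \right)} = 2$ ($P{\left(W \right)} = \frac{2 W}{W} = 2$)
$z{\left(h,B \right)} = -12$
$v{\left(A \right)} = -126 - 9 A^{2}$ ($v{\left(A \right)} = -18 + 9 \left(-12 - A A\right) = -18 + 9 \left(-12 - A^{2}\right) = -18 - \left(108 + 9 A^{2}\right) = -126 - 9 A^{2}$)
$P{\left(-11 \right)} + v{\left(d{\left(-5 \right)} \right)} \left(-44\right) = 2 + \left(-126 - 9 \left(-5\right)^{2}\right) \left(-44\right) = 2 + \left(-126 - 225\right) \left(-44\right) = 2 - -15444 = 2 + 15444 = 15446$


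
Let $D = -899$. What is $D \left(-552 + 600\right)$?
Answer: $-43152$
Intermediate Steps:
$D \left(-552 + 600\right) = - 899 \left(-552 + 600\right) = \left(-899\right) 48 = -43152$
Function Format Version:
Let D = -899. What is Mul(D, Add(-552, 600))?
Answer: -43152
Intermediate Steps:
Mul(D, Add(-552, 600)) = Mul(-899, Add(-552, 600)) = Mul(-899, 48) = -43152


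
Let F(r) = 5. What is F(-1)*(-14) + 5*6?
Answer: -40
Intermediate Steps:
F(-1)*(-14) + 5*6 = 5*(-14) + 5*6 = -70 + 30 = -40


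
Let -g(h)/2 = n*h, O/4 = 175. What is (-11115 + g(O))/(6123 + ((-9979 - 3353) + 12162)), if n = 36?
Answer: -20505/1651 ≈ -12.420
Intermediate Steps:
O = 700 (O = 4*175 = 700)
g(h) = -72*h
(-11115 + g(O))/(6123 + ((-9979 - 3353) + 12162)) = (-11115 - 72*700)/(6123 + ((-9979 - 3353) + 12162)) = (-11115 - 50400)/(6123 + (-13332 + 12162)) = -61515/(6123 - 1170) = -61515/4953 = -61515*1/4953 = -20505/1651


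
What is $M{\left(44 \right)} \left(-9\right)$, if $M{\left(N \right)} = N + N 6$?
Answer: $-2772$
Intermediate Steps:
$M{\left(N \right)} = 7 N$ ($M{\left(N \right)} = N + 6 N = 7 N$)
$M{\left(44 \right)} \left(-9\right) = 7 \cdot 44 \left(-9\right) = 308 \left(-9\right) = -2772$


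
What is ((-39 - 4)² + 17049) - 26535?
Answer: -7637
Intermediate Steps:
((-39 - 4)² + 17049) - 26535 = ((-43)² + 17049) - 26535 = (1849 + 17049) - 26535 = 18898 - 26535 = -7637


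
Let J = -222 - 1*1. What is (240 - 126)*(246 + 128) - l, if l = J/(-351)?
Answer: 14965013/351 ≈ 42635.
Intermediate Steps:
J = -223 (J = -222 - 1 = -223)
l = 223/351 (l = -223/(-351) = -223*(-1/351) = 223/351 ≈ 0.63533)
(240 - 126)*(246 + 128) - l = (240 - 126)*(246 + 128) - 1*223/351 = 114*374 - 223/351 = 42636 - 223/351 = 14965013/351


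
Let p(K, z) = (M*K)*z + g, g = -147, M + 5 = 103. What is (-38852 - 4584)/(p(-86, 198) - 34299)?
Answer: 21718/851595 ≈ 0.025503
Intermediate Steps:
M = 98 (M = -5 + 103 = 98)
p(K, z) = -147 + 98*K*z (p(K, z) = (98*K)*z - 147 = 98*K*z - 147 = -147 + 98*K*z)
(-38852 - 4584)/(p(-86, 198) - 34299) = (-38852 - 4584)/((-147 + 98*(-86)*198) - 34299) = -43436/((-147 - 1668744) - 34299) = -43436/(-1668891 - 34299) = -43436/(-1703190) = -43436*(-1/1703190) = 21718/851595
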